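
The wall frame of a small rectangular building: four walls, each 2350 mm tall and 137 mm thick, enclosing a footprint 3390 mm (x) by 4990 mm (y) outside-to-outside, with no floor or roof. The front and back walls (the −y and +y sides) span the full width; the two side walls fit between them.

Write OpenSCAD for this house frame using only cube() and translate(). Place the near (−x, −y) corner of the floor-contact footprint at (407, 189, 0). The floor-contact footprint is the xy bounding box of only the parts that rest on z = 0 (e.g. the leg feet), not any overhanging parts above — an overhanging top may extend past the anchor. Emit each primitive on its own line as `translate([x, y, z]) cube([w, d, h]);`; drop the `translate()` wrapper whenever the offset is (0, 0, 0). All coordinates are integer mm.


translate([407, 189, 0]) cube([3390, 137, 2350]);
translate([407, 5042, 0]) cube([3390, 137, 2350]);
translate([407, 326, 0]) cube([137, 4716, 2350]);
translate([3660, 326, 0]) cube([137, 4716, 2350]);


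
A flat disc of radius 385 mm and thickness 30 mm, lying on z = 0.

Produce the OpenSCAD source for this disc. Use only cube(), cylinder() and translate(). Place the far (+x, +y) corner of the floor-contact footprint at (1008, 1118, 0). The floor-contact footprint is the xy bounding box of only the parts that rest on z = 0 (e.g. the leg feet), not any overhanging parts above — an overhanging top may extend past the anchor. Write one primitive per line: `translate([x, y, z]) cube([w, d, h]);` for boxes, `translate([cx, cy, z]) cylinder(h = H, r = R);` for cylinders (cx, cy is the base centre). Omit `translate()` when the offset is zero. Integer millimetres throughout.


translate([623, 733, 0]) cylinder(h = 30, r = 385);


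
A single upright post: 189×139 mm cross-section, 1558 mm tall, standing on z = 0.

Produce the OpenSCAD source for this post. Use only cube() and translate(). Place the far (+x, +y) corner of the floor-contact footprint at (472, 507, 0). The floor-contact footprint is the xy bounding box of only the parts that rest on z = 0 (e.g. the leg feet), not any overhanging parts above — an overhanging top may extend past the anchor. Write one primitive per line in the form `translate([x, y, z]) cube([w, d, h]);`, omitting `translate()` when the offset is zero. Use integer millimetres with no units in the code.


translate([283, 368, 0]) cube([189, 139, 1558]);


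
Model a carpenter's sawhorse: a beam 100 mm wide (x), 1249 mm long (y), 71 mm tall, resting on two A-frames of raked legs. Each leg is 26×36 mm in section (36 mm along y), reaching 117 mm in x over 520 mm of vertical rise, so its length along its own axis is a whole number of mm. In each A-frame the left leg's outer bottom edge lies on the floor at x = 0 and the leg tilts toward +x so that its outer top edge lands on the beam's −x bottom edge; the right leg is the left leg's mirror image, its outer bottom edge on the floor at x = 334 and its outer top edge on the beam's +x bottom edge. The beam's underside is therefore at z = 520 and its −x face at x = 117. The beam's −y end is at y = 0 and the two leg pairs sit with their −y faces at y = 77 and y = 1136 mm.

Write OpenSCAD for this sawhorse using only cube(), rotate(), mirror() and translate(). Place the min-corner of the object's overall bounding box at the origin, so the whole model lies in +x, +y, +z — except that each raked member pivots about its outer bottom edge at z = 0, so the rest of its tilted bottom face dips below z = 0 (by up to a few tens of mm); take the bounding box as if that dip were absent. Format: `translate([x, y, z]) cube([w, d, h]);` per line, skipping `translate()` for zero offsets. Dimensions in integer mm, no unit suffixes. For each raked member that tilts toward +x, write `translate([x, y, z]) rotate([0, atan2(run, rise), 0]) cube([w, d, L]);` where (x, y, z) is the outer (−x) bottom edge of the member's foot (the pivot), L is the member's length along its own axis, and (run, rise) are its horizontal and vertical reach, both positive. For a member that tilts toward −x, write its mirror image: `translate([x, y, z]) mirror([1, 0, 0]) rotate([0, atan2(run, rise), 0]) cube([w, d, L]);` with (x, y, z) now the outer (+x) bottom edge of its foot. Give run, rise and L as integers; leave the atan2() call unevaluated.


// leg length = √(117² + 520²) = 533
// right-leg outer foot x = 2·117 + 100 = 334
// beam min-corner = (117, 0, 520)
translate([117, 0, 520]) cube([100, 1249, 71]);
translate([0, 77, 0]) rotate([0, atan2(117, 520), 0]) cube([26, 36, 533]);
translate([334, 77, 0]) mirror([1, 0, 0]) rotate([0, atan2(117, 520), 0]) cube([26, 36, 533]);
translate([0, 1136, 0]) rotate([0, atan2(117, 520), 0]) cube([26, 36, 533]);
translate([334, 1136, 0]) mirror([1, 0, 0]) rotate([0, atan2(117, 520), 0]) cube([26, 36, 533]);


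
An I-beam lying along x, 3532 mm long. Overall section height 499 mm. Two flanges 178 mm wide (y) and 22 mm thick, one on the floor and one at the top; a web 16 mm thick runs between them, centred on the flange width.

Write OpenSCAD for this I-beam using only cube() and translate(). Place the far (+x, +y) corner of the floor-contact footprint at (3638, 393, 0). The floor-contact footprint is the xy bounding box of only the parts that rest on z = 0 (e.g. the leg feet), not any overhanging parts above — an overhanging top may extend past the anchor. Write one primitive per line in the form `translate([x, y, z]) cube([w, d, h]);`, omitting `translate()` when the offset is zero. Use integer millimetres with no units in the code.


translate([106, 215, 0]) cube([3532, 178, 22]);
translate([106, 296, 22]) cube([3532, 16, 455]);
translate([106, 215, 477]) cube([3532, 178, 22]);


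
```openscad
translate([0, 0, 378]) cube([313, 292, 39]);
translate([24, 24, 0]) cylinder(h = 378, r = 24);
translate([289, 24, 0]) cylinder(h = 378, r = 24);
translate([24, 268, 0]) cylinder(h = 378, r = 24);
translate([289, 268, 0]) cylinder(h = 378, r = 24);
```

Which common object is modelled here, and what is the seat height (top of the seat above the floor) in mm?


A stool. The seat height is 417 mm.

A 313×292×39 slab at z = 378 on four corner cylinders — a stool. The seat top is 378 + 39 = 417 mm.


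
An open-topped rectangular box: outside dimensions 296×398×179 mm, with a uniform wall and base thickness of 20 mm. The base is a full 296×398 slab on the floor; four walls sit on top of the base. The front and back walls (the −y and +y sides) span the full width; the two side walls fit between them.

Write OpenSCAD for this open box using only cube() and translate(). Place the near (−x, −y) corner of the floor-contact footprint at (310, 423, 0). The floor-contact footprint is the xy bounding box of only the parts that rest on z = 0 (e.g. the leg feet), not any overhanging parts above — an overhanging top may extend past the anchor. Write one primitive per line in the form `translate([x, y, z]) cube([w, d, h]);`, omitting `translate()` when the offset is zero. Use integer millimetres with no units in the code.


translate([310, 423, 0]) cube([296, 398, 20]);
translate([310, 423, 20]) cube([296, 20, 159]);
translate([310, 801, 20]) cube([296, 20, 159]);
translate([310, 443, 20]) cube([20, 358, 159]);
translate([586, 443, 20]) cube([20, 358, 159]);


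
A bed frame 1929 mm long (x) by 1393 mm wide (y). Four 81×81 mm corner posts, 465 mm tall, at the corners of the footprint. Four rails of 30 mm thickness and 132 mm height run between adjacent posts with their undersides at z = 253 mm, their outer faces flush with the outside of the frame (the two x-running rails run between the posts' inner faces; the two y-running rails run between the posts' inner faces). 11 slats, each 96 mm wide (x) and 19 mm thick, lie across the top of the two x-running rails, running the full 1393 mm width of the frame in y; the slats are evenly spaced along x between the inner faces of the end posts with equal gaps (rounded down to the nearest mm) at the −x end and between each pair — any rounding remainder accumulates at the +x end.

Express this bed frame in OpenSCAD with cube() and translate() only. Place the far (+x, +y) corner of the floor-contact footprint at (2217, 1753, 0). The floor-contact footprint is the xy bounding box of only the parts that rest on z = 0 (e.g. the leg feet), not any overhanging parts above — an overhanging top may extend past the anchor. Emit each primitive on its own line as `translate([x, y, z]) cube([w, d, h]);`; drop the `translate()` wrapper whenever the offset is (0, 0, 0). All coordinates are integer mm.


// slat z = rail_z + rail_h = 253 + 132 = 385
// slat gap = ⌊(1767 − 11·96) / 12⌋ = 59
translate([288, 360, 0]) cube([81, 81, 465]);
translate([288, 1672, 0]) cube([81, 81, 465]);
translate([2136, 360, 0]) cube([81, 81, 465]);
translate([2136, 1672, 0]) cube([81, 81, 465]);
translate([369, 360, 253]) cube([1767, 30, 132]);
translate([369, 1723, 253]) cube([1767, 30, 132]);
translate([288, 441, 253]) cube([30, 1231, 132]);
translate([2187, 441, 253]) cube([30, 1231, 132]);
translate([428, 360, 385]) cube([96, 1393, 19]);
translate([583, 360, 385]) cube([96, 1393, 19]);
translate([738, 360, 385]) cube([96, 1393, 19]);
translate([893, 360, 385]) cube([96, 1393, 19]);
translate([1048, 360, 385]) cube([96, 1393, 19]);
translate([1203, 360, 385]) cube([96, 1393, 19]);
translate([1358, 360, 385]) cube([96, 1393, 19]);
translate([1513, 360, 385]) cube([96, 1393, 19]);
translate([1668, 360, 385]) cube([96, 1393, 19]);
translate([1823, 360, 385]) cube([96, 1393, 19]);
translate([1978, 360, 385]) cube([96, 1393, 19]);


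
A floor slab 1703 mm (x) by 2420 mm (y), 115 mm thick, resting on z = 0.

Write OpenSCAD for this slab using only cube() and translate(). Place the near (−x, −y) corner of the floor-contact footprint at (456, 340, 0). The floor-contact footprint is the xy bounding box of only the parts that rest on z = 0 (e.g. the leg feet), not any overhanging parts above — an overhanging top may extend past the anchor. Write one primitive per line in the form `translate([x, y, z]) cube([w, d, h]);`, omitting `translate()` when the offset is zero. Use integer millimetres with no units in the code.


translate([456, 340, 0]) cube([1703, 2420, 115]);


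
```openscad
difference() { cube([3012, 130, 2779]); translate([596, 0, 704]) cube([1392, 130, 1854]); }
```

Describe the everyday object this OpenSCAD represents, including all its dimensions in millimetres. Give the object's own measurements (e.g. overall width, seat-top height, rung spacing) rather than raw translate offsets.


A wall 3012 mm long (x), 130 mm thick (y), 2779 mm tall, with a rectangular window opening cut through it. The opening is 1392 mm wide and 1854 mm tall; its sill is at z = 704 mm and its near (−x) edge is 596 mm from the wall's −x end. The opening passes through the full wall thickness.


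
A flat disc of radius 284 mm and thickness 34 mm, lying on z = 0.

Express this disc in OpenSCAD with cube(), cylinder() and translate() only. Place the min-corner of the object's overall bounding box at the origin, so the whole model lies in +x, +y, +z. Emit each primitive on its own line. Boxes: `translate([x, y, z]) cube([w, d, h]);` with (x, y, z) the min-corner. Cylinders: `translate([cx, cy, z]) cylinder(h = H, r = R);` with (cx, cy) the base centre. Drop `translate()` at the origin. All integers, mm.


translate([284, 284, 0]) cylinder(h = 34, r = 284);


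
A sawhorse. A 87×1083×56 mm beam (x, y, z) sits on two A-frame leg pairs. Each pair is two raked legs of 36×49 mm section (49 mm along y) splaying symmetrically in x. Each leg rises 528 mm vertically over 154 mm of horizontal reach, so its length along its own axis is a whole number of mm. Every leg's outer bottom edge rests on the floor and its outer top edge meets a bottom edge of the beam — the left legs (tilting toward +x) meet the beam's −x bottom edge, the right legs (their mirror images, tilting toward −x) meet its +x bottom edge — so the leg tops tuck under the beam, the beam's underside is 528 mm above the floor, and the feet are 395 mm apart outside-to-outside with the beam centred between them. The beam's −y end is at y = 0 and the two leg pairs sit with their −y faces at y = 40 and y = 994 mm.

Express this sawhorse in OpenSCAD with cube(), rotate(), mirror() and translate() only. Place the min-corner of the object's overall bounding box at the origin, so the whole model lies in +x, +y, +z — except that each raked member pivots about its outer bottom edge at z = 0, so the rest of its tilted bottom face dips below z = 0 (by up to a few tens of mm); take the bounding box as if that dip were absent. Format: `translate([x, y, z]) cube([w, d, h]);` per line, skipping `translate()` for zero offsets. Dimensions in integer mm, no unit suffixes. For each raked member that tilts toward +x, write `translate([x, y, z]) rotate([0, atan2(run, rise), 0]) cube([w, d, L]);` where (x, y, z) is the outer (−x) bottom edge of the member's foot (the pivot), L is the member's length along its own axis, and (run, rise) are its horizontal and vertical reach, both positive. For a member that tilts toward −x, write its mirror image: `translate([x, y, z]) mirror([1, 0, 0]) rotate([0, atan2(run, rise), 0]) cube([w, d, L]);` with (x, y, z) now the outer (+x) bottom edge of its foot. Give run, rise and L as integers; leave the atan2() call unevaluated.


// leg length = √(154² + 528²) = 550
// right-leg outer foot x = 2·154 + 87 = 395
// beam min-corner = (154, 0, 528)
translate([154, 0, 528]) cube([87, 1083, 56]);
translate([0, 40, 0]) rotate([0, atan2(154, 528), 0]) cube([36, 49, 550]);
translate([395, 40, 0]) mirror([1, 0, 0]) rotate([0, atan2(154, 528), 0]) cube([36, 49, 550]);
translate([0, 994, 0]) rotate([0, atan2(154, 528), 0]) cube([36, 49, 550]);
translate([395, 994, 0]) mirror([1, 0, 0]) rotate([0, atan2(154, 528), 0]) cube([36, 49, 550]);


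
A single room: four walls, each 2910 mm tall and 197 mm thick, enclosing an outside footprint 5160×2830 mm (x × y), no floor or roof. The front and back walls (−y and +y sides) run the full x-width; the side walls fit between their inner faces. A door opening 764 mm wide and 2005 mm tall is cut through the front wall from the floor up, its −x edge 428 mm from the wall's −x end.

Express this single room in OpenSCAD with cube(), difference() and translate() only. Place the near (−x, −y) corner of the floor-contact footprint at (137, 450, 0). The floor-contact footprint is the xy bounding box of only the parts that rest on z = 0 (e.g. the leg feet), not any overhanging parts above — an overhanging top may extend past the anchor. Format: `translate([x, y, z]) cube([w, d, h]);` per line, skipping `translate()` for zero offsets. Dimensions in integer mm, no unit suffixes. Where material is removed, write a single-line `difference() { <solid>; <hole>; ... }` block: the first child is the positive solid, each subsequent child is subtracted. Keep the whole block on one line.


difference() { translate([137, 450, 0]) cube([5160, 197, 2910]); translate([565, 450, 0]) cube([764, 197, 2005]); }
translate([137, 3083, 0]) cube([5160, 197, 2910]);
translate([137, 647, 0]) cube([197, 2436, 2910]);
translate([5100, 647, 0]) cube([197, 2436, 2910]);


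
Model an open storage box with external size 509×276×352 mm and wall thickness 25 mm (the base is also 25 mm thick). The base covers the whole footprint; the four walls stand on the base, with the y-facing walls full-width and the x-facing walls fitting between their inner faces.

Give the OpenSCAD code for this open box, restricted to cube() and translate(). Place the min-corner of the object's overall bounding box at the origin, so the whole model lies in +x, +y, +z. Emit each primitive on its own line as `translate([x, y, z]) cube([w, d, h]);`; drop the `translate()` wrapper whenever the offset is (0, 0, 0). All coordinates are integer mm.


cube([509, 276, 25]);
translate([0, 0, 25]) cube([509, 25, 327]);
translate([0, 251, 25]) cube([509, 25, 327]);
translate([0, 25, 25]) cube([25, 226, 327]);
translate([484, 25, 25]) cube([25, 226, 327]);


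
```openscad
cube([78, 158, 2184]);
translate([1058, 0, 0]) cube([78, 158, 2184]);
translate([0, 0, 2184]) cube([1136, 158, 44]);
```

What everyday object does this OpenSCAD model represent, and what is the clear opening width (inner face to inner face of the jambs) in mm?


A door frame. The clear opening width is 980 mm.

Two 2184 mm tall posts with a header on top — a door frame. The left jamb is 78 mm wide at x = 0; the right jamb starts at x = 1058. The clear opening is 1058 − 78 = 980 mm.


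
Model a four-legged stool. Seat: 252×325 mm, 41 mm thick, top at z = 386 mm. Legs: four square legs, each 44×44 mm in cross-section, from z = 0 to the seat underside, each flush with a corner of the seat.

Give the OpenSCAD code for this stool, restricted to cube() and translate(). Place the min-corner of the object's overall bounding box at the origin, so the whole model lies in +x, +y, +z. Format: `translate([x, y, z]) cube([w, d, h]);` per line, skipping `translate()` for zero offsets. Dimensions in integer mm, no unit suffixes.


// leg_h = 386 - 41 = 345
translate([0, 0, 345]) cube([252, 325, 41]);
cube([44, 44, 345]);
translate([208, 0, 0]) cube([44, 44, 345]);
translate([0, 281, 0]) cube([44, 44, 345]);
translate([208, 281, 0]) cube([44, 44, 345]);


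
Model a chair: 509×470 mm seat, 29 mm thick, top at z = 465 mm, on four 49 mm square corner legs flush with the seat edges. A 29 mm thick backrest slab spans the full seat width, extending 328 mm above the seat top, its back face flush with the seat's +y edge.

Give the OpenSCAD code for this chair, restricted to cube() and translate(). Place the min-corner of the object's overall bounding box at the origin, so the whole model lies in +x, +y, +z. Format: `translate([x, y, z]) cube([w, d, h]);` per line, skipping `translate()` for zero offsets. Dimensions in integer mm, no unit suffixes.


translate([0, 0, 436]) cube([509, 470, 29]);
cube([49, 49, 436]);
translate([460, 0, 0]) cube([49, 49, 436]);
translate([0, 421, 0]) cube([49, 49, 436]);
translate([460, 421, 0]) cube([49, 49, 436]);
translate([0, 441, 465]) cube([509, 29, 328]);


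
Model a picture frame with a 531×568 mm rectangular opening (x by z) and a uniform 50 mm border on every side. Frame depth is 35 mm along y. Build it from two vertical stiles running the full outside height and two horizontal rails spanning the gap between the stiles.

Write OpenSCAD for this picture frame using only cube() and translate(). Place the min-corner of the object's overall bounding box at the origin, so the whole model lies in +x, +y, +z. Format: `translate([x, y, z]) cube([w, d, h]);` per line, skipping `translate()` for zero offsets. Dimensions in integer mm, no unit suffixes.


cube([50, 35, 668]);
translate([581, 0, 0]) cube([50, 35, 668]);
translate([50, 0, 0]) cube([531, 35, 50]);
translate([50, 0, 618]) cube([531, 35, 50]);


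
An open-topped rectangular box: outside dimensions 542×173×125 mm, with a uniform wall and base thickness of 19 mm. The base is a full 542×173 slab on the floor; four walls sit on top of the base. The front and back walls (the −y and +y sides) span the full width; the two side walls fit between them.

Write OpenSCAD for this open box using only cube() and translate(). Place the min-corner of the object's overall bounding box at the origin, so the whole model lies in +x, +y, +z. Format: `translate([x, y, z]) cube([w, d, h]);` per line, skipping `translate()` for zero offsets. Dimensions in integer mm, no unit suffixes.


cube([542, 173, 19]);
translate([0, 0, 19]) cube([542, 19, 106]);
translate([0, 154, 19]) cube([542, 19, 106]);
translate([0, 19, 19]) cube([19, 135, 106]);
translate([523, 19, 19]) cube([19, 135, 106]);


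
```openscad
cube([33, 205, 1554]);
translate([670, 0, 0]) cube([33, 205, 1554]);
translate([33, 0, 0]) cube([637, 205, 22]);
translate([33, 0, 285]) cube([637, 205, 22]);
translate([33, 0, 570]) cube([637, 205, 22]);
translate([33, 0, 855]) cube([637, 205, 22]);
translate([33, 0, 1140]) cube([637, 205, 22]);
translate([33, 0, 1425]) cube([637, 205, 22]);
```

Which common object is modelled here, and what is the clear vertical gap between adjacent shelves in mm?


A bookshelf. The clear shelf gap is 263 mm.

Two tall side panels with 6 horizontal boards between them — a bookshelf. The first two shelf undersides are at z = 0 and z = 285; with shelf thickness 22, the clear gap is 285 − 0 − 22 = 263 mm.


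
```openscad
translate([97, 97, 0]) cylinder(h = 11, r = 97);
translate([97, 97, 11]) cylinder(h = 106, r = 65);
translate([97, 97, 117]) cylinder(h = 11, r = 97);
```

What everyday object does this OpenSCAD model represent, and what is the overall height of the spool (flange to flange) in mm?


A spool. The overall height is 128 mm.

Three coaxial cylinders, large–small–large — a spool. Two 11 mm flanges and a 106 mm core give 11 + 106 + 11 = 128 mm.


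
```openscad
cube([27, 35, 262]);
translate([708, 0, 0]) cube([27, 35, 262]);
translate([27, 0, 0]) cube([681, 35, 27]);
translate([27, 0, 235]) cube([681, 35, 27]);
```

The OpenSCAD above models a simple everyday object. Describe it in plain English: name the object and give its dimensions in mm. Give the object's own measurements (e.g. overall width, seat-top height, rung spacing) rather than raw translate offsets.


A rectangular picture frame lying in the x–z plane (depth along y). The opening is 681 mm wide (x) by 208 mm tall (z), surrounded by a border 27 mm wide on all four sides. The frame is 35 mm deep and is made of two full-height vertical stiles with two horizontal rails fitted between them.


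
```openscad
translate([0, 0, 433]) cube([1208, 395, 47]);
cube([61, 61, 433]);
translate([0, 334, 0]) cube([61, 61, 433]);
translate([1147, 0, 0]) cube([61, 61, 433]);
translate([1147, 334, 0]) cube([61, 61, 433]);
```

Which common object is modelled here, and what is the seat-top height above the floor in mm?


A bench. The seat-top height is 480 mm.

A long slab on four corner posts — a bench. The slab sits at z = 433 with thickness 47, so the top is 433 + 47 = 480 mm.


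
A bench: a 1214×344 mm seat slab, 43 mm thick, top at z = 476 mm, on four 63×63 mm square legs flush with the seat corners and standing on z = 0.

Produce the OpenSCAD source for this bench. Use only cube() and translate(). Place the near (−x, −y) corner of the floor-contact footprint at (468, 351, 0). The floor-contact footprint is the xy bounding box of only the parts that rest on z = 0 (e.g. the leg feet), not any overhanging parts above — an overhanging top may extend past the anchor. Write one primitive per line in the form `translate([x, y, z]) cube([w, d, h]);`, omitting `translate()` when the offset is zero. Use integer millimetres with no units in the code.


translate([468, 351, 433]) cube([1214, 344, 43]);
translate([468, 351, 0]) cube([63, 63, 433]);
translate([468, 632, 0]) cube([63, 63, 433]);
translate([1619, 351, 0]) cube([63, 63, 433]);
translate([1619, 632, 0]) cube([63, 63, 433]);


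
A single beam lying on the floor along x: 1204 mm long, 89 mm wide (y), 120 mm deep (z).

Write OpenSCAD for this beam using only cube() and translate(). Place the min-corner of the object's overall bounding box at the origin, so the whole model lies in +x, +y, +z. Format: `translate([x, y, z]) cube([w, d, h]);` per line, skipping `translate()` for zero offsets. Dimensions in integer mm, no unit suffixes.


cube([1204, 89, 120]);


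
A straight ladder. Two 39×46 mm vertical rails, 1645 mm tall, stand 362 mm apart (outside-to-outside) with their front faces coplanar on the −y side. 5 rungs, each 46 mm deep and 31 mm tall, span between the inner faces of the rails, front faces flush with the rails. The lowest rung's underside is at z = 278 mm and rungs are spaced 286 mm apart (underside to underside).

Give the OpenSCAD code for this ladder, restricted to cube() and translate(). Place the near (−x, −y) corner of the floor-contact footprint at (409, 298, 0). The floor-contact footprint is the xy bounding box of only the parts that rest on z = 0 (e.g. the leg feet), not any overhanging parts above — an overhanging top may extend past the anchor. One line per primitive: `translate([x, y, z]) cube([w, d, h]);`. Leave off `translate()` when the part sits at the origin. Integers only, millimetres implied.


translate([409, 298, 0]) cube([39, 46, 1645]);
translate([732, 298, 0]) cube([39, 46, 1645]);
translate([448, 298, 278]) cube([284, 46, 31]);
translate([448, 298, 564]) cube([284, 46, 31]);
translate([448, 298, 850]) cube([284, 46, 31]);
translate([448, 298, 1136]) cube([284, 46, 31]);
translate([448, 298, 1422]) cube([284, 46, 31]);


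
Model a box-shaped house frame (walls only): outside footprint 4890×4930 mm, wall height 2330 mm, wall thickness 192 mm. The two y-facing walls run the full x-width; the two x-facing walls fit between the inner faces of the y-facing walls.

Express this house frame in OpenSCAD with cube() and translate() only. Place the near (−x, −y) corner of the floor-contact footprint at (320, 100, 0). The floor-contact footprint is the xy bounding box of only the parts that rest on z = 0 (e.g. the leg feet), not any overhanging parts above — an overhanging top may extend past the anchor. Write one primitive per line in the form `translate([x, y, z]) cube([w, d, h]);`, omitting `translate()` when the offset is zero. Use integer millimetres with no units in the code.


translate([320, 100, 0]) cube([4890, 192, 2330]);
translate([320, 4838, 0]) cube([4890, 192, 2330]);
translate([320, 292, 0]) cube([192, 4546, 2330]);
translate([5018, 292, 0]) cube([192, 4546, 2330]);


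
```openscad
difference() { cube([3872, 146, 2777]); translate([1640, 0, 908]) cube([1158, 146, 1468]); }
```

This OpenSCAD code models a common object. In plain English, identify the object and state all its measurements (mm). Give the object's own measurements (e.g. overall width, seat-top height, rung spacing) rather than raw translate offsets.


A wall 3872 mm long (x), 146 mm thick (y), 2777 mm tall, with a rectangular window opening cut through it. The opening is 1158 mm wide and 1468 mm tall; its sill is at z = 908 mm and its near (−x) edge is 1640 mm from the wall's −x end. The opening passes through the full wall thickness.


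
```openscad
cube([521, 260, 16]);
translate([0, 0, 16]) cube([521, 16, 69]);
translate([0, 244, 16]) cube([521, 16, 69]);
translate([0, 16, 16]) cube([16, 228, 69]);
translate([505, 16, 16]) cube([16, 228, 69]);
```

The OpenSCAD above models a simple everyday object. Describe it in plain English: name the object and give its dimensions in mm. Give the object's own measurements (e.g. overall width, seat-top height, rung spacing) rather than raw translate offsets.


An open-topped rectangular box: outside dimensions 521×260×85 mm, with a uniform wall and base thickness of 16 mm. The base is a full 521×260 slab on the floor; four walls sit on top of the base. The front and back walls (the −y and +y sides) span the full width; the two side walls fit between them.


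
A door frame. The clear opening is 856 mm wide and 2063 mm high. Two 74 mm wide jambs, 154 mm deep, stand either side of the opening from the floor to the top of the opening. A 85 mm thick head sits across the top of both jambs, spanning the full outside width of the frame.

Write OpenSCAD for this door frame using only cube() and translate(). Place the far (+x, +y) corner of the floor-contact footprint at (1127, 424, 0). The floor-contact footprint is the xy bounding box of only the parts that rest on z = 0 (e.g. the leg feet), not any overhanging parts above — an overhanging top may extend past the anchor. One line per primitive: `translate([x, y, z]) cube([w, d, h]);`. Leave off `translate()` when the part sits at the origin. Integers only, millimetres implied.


translate([123, 270, 0]) cube([74, 154, 2063]);
translate([1053, 270, 0]) cube([74, 154, 2063]);
translate([123, 270, 2063]) cube([1004, 154, 85]);


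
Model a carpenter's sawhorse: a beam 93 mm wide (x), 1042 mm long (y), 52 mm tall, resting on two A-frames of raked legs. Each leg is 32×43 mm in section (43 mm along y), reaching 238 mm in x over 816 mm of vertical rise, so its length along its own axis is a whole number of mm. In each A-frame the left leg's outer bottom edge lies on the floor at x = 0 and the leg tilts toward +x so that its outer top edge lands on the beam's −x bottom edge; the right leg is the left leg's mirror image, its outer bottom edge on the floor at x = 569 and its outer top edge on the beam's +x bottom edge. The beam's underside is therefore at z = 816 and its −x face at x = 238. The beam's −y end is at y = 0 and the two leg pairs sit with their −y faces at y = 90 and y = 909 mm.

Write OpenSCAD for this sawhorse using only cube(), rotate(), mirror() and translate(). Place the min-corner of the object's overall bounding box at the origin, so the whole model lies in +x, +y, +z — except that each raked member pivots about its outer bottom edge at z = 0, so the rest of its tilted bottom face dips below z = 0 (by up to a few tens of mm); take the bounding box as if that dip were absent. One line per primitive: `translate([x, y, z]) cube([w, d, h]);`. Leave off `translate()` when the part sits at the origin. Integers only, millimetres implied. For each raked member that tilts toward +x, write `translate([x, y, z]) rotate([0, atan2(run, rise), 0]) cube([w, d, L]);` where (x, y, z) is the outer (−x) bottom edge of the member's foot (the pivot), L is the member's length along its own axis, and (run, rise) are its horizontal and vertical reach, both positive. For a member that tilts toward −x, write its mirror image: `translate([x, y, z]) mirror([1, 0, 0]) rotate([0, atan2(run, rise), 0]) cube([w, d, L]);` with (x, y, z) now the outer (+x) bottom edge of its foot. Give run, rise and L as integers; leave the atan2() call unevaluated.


translate([238, 0, 816]) cube([93, 1042, 52]);
translate([0, 90, 0]) rotate([0, atan2(238, 816), 0]) cube([32, 43, 850]);
translate([569, 90, 0]) mirror([1, 0, 0]) rotate([0, atan2(238, 816), 0]) cube([32, 43, 850]);
translate([0, 909, 0]) rotate([0, atan2(238, 816), 0]) cube([32, 43, 850]);
translate([569, 909, 0]) mirror([1, 0, 0]) rotate([0, atan2(238, 816), 0]) cube([32, 43, 850]);


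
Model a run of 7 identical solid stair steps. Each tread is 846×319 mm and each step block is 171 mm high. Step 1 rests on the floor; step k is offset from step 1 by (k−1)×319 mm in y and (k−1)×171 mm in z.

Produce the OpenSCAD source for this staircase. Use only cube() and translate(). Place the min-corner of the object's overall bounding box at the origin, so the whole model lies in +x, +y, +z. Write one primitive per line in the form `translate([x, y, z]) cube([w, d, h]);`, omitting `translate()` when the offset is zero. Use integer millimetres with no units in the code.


cube([846, 319, 171]);
translate([0, 319, 171]) cube([846, 319, 171]);
translate([0, 638, 342]) cube([846, 319, 171]);
translate([0, 957, 513]) cube([846, 319, 171]);
translate([0, 1276, 684]) cube([846, 319, 171]);
translate([0, 1595, 855]) cube([846, 319, 171]);
translate([0, 1914, 1026]) cube([846, 319, 171]);


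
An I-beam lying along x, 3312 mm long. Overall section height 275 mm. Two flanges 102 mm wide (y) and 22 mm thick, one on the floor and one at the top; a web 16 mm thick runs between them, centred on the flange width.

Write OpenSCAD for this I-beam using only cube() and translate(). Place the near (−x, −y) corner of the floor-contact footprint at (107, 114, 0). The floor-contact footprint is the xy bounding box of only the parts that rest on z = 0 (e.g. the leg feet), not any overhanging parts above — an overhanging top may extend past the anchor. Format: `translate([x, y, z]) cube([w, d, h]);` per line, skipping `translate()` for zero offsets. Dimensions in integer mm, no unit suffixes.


translate([107, 114, 0]) cube([3312, 102, 22]);
translate([107, 157, 22]) cube([3312, 16, 231]);
translate([107, 114, 253]) cube([3312, 102, 22]);


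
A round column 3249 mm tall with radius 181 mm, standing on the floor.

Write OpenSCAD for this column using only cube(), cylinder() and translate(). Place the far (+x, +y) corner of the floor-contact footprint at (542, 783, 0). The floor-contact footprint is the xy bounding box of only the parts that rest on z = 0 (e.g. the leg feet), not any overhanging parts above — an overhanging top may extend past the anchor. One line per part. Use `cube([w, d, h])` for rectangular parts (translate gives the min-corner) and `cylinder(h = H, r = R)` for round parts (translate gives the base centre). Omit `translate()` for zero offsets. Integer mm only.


translate([361, 602, 0]) cylinder(h = 3249, r = 181);


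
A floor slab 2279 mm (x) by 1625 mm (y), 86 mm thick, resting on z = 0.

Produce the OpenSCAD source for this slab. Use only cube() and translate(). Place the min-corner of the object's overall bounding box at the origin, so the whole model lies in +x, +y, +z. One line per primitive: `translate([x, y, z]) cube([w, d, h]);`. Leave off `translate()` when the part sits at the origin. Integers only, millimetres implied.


cube([2279, 1625, 86]);


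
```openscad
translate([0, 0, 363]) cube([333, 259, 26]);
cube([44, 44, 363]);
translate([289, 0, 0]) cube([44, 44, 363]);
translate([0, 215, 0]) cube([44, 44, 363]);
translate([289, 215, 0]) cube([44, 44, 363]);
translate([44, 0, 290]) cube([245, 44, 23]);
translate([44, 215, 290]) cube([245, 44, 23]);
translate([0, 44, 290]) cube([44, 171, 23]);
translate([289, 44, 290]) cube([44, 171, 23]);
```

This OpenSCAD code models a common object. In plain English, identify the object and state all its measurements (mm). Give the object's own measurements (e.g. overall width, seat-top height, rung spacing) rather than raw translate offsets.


A simple wooden stool: a rectangular seat 333 mm (x) by 259 mm (y), 26 mm thick, top face at z = 389 mm, on four square legs, each 44×44 mm in cross-section. The legs rest on z = 0, each flush with a corner of the seat. Four stretchers, 44 mm wide and 23 mm tall, connect adjacent legs with their undersides at z = 290 mm, each running between the inner faces of the legs it joins and aligned with the legs' outer faces on the other axis.


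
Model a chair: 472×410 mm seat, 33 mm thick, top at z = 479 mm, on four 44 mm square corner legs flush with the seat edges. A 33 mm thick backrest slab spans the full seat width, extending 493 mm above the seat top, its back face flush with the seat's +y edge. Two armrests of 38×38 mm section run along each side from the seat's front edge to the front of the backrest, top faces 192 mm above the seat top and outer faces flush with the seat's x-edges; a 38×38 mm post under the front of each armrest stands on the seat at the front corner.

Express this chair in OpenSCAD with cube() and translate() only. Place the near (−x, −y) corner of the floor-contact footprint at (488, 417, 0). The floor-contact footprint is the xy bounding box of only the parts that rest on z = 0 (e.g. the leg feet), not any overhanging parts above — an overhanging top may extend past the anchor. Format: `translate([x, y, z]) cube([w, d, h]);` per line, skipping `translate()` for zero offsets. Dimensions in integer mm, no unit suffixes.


// leg_h = 479 - 33 = 446
// arm post h = 192 - 38 = 154
translate([488, 417, 446]) cube([472, 410, 33]);
translate([488, 417, 0]) cube([44, 44, 446]);
translate([916, 417, 0]) cube([44, 44, 446]);
translate([488, 783, 0]) cube([44, 44, 446]);
translate([916, 783, 0]) cube([44, 44, 446]);
translate([488, 794, 479]) cube([472, 33, 493]);
translate([488, 417, 633]) cube([38, 377, 38]);
translate([922, 417, 633]) cube([38, 377, 38]);
translate([488, 417, 479]) cube([38, 38, 154]);
translate([922, 417, 479]) cube([38, 38, 154]);


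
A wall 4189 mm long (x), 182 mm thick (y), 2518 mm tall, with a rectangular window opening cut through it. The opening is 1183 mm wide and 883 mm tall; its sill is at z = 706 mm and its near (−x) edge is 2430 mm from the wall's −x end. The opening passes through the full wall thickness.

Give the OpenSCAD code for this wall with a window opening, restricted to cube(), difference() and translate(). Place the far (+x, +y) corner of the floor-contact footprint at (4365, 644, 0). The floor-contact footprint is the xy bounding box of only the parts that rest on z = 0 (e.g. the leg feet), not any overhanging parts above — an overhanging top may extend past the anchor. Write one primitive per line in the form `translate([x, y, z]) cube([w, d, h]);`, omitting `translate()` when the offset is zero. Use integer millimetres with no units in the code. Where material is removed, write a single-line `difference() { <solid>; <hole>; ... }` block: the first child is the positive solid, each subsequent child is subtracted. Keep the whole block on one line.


difference() { translate([176, 462, 0]) cube([4189, 182, 2518]); translate([2606, 462, 706]) cube([1183, 182, 883]); }


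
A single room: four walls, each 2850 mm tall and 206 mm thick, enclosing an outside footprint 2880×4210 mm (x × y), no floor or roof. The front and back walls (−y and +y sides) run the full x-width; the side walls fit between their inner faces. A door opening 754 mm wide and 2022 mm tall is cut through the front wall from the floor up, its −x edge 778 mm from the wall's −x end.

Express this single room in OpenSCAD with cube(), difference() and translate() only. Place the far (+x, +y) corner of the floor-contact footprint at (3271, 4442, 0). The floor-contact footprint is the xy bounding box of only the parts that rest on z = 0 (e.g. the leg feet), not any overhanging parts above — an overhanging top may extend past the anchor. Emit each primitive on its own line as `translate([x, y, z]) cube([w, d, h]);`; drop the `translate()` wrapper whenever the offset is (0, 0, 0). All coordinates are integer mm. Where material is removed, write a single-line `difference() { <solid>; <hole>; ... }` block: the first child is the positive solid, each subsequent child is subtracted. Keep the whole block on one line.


difference() { translate([391, 232, 0]) cube([2880, 206, 2850]); translate([1169, 232, 0]) cube([754, 206, 2022]); }
translate([391, 4236, 0]) cube([2880, 206, 2850]);
translate([391, 438, 0]) cube([206, 3798, 2850]);
translate([3065, 438, 0]) cube([206, 3798, 2850]);


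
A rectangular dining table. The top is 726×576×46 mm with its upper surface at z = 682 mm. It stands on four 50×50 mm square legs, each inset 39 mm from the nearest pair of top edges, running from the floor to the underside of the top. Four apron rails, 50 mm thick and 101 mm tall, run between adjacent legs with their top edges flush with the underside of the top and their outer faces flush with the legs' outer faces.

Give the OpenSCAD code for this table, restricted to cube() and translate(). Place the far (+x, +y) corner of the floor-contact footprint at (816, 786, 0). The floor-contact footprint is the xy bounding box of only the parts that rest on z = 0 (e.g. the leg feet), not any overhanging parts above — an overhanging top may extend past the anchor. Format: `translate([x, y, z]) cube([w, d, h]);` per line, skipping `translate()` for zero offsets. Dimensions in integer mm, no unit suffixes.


translate([129, 249, 636]) cube([726, 576, 46]);
translate([168, 288, 0]) cube([50, 50, 636]);
translate([766, 288, 0]) cube([50, 50, 636]);
translate([168, 736, 0]) cube([50, 50, 636]);
translate([766, 736, 0]) cube([50, 50, 636]);
translate([218, 288, 535]) cube([548, 50, 101]);
translate([218, 736, 535]) cube([548, 50, 101]);
translate([168, 338, 535]) cube([50, 398, 101]);
translate([766, 338, 535]) cube([50, 398, 101]);


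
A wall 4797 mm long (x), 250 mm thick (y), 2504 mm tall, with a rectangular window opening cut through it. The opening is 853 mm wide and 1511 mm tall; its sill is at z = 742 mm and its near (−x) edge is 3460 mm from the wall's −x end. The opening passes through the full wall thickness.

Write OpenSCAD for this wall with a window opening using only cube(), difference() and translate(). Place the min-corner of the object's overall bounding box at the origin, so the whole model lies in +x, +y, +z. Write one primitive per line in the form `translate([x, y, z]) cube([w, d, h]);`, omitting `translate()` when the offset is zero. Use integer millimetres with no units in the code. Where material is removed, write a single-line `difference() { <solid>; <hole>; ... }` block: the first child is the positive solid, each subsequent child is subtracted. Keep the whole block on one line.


difference() { cube([4797, 250, 2504]); translate([3460, 0, 742]) cube([853, 250, 1511]); }
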